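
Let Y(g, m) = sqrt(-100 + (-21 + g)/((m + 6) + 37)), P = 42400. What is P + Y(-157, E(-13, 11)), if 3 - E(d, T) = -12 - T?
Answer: 42400 + I*sqrt(488382)/69 ≈ 42400.0 + 10.128*I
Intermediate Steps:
E(d, T) = 15 + T (E(d, T) = 3 - (-12 - T) = 3 + (12 + T) = 15 + T)
Y(g, m) = sqrt(-100 + (-21 + g)/(43 + m)) (Y(g, m) = sqrt(-100 + (-21 + g)/((6 + m) + 37)) = sqrt(-100 + (-21 + g)/(43 + m)))
P + Y(-157, E(-13, 11)) = 42400 + sqrt((-4321 - 157 - 100*(15 + 11))/(43 + (15 + 11))) = 42400 + sqrt((-4321 - 157 - 100*26)/(43 + 26)) = 42400 + sqrt((-4321 - 157 - 2600)/69) = 42400 + sqrt((1/69)*(-7078)) = 42400 + sqrt(-7078/69) = 42400 + I*sqrt(488382)/69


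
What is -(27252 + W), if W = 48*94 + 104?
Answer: -31868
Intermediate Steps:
W = 4616 (W = 4512 + 104 = 4616)
-(27252 + W) = -(27252 + 4616) = -1*31868 = -31868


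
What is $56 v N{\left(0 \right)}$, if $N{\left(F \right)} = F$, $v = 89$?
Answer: $0$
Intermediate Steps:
$56 v N{\left(0 \right)} = 56 \cdot 89 \cdot 0 = 4984 \cdot 0 = 0$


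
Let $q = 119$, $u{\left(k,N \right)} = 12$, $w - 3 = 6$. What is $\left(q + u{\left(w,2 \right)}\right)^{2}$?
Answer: $17161$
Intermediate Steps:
$w = 9$ ($w = 3 + 6 = 9$)
$\left(q + u{\left(w,2 \right)}\right)^{2} = \left(119 + 12\right)^{2} = 131^{2} = 17161$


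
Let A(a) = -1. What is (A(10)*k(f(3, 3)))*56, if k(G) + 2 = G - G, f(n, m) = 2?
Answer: 112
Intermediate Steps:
k(G) = -2 (k(G) = -2 + (G - G) = -2 + 0 = -2)
(A(10)*k(f(3, 3)))*56 = -1*(-2)*56 = 2*56 = 112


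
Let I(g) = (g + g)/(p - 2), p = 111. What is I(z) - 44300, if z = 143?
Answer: -4828414/109 ≈ -44297.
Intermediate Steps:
I(g) = 2*g/109 (I(g) = (g + g)/(111 - 2) = (2*g)/109 = (2*g)*(1/109) = 2*g/109)
I(z) - 44300 = (2/109)*143 - 44300 = 286/109 - 44300 = -4828414/109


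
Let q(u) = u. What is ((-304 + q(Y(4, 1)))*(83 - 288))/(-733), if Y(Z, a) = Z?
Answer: -61500/733 ≈ -83.902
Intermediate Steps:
((-304 + q(Y(4, 1)))*(83 - 288))/(-733) = ((-304 + 4)*(83 - 288))/(-733) = -300*(-205)*(-1/733) = 61500*(-1/733) = -61500/733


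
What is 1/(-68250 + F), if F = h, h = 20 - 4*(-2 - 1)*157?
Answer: -1/66346 ≈ -1.5072e-5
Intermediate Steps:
h = 1904 (h = 20 - 4*(-3)*157 = 20 + 12*157 = 20 + 1884 = 1904)
F = 1904
1/(-68250 + F) = 1/(-68250 + 1904) = 1/(-66346) = -1/66346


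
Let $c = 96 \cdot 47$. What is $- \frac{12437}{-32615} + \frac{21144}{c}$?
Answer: $\frac{31071971}{6131620} \approx 5.0675$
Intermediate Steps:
$c = 4512$
$- \frac{12437}{-32615} + \frac{21144}{c} = - \frac{12437}{-32615} + \frac{21144}{4512} = \left(-12437\right) \left(- \frac{1}{32615}\right) + 21144 \cdot \frac{1}{4512} = \frac{12437}{32615} + \frac{881}{188} = \frac{31071971}{6131620}$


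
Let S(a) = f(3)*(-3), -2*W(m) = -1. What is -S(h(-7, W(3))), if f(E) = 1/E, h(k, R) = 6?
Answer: 1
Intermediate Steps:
W(m) = 1/2 (W(m) = -1/2*(-1) = 1/2)
S(a) = -1 (S(a) = -3/3 = (1/3)*(-3) = -1)
-S(h(-7, W(3))) = -1*(-1) = 1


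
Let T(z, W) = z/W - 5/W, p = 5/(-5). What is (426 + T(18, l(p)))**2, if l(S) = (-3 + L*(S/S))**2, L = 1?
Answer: 2948089/16 ≈ 1.8426e+5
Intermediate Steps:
p = -1 (p = 5*(-1/5) = -1)
l(S) = 4 (l(S) = (-3 + 1*(S/S))**2 = (-3 + 1*1)**2 = (-3 + 1)**2 = (-2)**2 = 4)
T(z, W) = -5/W + z/W
(426 + T(18, l(p)))**2 = (426 + (-5 + 18)/4)**2 = (426 + (1/4)*13)**2 = (426 + 13/4)**2 = (1717/4)**2 = 2948089/16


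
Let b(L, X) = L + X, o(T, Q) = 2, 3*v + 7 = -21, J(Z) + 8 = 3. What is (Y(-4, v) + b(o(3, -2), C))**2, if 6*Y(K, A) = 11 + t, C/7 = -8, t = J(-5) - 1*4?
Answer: 25921/9 ≈ 2880.1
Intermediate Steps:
J(Z) = -5 (J(Z) = -8 + 3 = -5)
v = -28/3 (v = -7/3 + (1/3)*(-21) = -7/3 - 7 = -28/3 ≈ -9.3333)
t = -9 (t = -5 - 1*4 = -5 - 4 = -9)
C = -56 (C = 7*(-8) = -56)
Y(K, A) = 1/3 (Y(K, A) = (11 - 9)/6 = (1/6)*2 = 1/3)
(Y(-4, v) + b(o(3, -2), C))**2 = (1/3 + (2 - 56))**2 = (1/3 - 54)**2 = (-161/3)**2 = 25921/9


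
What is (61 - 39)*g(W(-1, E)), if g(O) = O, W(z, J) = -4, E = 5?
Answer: -88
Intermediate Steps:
(61 - 39)*g(W(-1, E)) = (61 - 39)*(-4) = 22*(-4) = -88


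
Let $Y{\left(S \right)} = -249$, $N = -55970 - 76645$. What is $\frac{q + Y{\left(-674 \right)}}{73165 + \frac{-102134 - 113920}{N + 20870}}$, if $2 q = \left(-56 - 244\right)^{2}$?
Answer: $\frac{5000700495}{8176038979} \approx 0.61163$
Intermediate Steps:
$N = -132615$ ($N = -55970 - 76645 = -132615$)
$q = 45000$ ($q = \frac{\left(-56 - 244\right)^{2}}{2} = \frac{\left(-300\right)^{2}}{2} = \frac{1}{2} \cdot 90000 = 45000$)
$\frac{q + Y{\left(-674 \right)}}{73165 + \frac{-102134 - 113920}{N + 20870}} = \frac{45000 - 249}{73165 + \frac{-102134 - 113920}{-132615 + 20870}} = \frac{44751}{73165 - \frac{216054}{-111745}} = \frac{44751}{73165 - - \frac{216054}{111745}} = \frac{44751}{73165 + \frac{216054}{111745}} = \frac{44751}{\frac{8176038979}{111745}} = 44751 \cdot \frac{111745}{8176038979} = \frac{5000700495}{8176038979}$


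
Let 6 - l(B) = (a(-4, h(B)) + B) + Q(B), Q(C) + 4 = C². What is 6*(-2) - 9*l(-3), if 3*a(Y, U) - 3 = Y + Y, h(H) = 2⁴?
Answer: -63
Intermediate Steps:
h(H) = 16
a(Y, U) = 1 + 2*Y/3 (a(Y, U) = 1 + (Y + Y)/3 = 1 + (2*Y)/3 = 1 + 2*Y/3)
Q(C) = -4 + C²
l(B) = 35/3 - B - B² (l(B) = 6 - (((1 + (⅔)*(-4)) + B) + (-4 + B²)) = 6 - (((1 - 8/3) + B) + (-4 + B²)) = 6 - ((-5/3 + B) + (-4 + B²)) = 6 - (-17/3 + B + B²) = 6 + (17/3 - B - B²) = 35/3 - B - B²)
6*(-2) - 9*l(-3) = 6*(-2) - 9*(35/3 - 1*(-3) - 1*(-3)²) = -12 - 9*(35/3 + 3 - 1*9) = -12 - 9*(35/3 + 3 - 9) = -12 - 9*17/3 = -12 - 51 = -63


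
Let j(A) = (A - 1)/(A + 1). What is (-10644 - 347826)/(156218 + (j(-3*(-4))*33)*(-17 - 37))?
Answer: -2330055/1005616 ≈ -2.3170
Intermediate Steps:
j(A) = (-1 + A)/(1 + A)
(-10644 - 347826)/(156218 + (j(-3*(-4))*33)*(-17 - 37)) = (-10644 - 347826)/(156218 + (((-1 - 3*(-4))/(1 - 3*(-4)))*33)*(-17 - 37)) = -358470/(156218 + (((-1 + 12)/(1 + 12))*33)*(-54)) = -358470/(156218 + ((11/13)*33)*(-54)) = -358470/(156218 + (363/13)*(-54)) = -358470/(156218 - 19602/13) = -358470/2011232/13 = -358470*13/2011232 = -2330055/1005616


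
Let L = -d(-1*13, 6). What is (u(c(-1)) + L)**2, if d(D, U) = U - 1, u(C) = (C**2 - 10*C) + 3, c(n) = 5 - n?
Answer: 676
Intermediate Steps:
u(C) = 3 + C**2 - 10*C
d(D, U) = -1 + U
L = -5 (L = -(-1 + 6) = -1*5 = -5)
(u(c(-1)) + L)**2 = ((3 + (5 - 1*(-1))**2 - 10*(5 - 1*(-1))) - 5)**2 = ((3 + (5 + 1)**2 - 10*(5 + 1)) - 5)**2 = ((3 + 6**2 - 10*6) - 5)**2 = ((3 + 36 - 60) - 5)**2 = (-21 - 5)**2 = (-26)**2 = 676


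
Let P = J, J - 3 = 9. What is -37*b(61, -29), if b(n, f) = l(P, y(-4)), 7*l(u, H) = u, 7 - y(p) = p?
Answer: -444/7 ≈ -63.429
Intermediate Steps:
J = 12 (J = 3 + 9 = 12)
P = 12
y(p) = 7 - p
l(u, H) = u/7
b(n, f) = 12/7 (b(n, f) = (⅐)*12 = 12/7)
-37*b(61, -29) = -37*12/7 = -444/7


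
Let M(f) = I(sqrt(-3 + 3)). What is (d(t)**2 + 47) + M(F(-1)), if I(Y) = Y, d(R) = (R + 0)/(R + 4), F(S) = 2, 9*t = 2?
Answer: 16968/361 ≈ 47.003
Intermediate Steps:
t = 2/9 (t = (1/9)*2 = 2/9 ≈ 0.22222)
d(R) = R/(4 + R)
M(f) = 0 (M(f) = sqrt(-3 + 3) = sqrt(0) = 0)
(d(t)**2 + 47) + M(F(-1)) = ((2/(9*(4 + 2/9)))**2 + 47) + 0 = ((2/(9*(38/9)))**2 + 47) + 0 = (((2/9)*(9/38))**2 + 47) + 0 = ((1/19)**2 + 47) + 0 = (1/361 + 47) + 0 = 16968/361 + 0 = 16968/361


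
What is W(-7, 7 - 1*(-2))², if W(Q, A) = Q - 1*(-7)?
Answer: 0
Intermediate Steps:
W(Q, A) = 7 + Q (W(Q, A) = Q + 7 = 7 + Q)
W(-7, 7 - 1*(-2))² = (7 - 7)² = 0² = 0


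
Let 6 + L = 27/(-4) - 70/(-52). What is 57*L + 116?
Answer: -27769/52 ≈ -534.02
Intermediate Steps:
L = -593/52 (L = -6 + (27/(-4) - 70/(-52)) = -6 + (27*(-¼) - 70*(-1/52)) = -6 + (-27/4 + 35/26) = -6 - 281/52 = -593/52 ≈ -11.404)
57*L + 116 = 57*(-593/52) + 116 = -33801/52 + 116 = -27769/52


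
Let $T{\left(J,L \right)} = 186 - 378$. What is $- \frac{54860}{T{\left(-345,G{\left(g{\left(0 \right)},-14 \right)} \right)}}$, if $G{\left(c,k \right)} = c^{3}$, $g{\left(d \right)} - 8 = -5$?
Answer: $\frac{13715}{48} \approx 285.73$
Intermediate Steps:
$g{\left(d \right)} = 3$ ($g{\left(d \right)} = 8 - 5 = 3$)
$T{\left(J,L \right)} = -192$ ($T{\left(J,L \right)} = 186 - 378 = -192$)
$- \frac{54860}{T{\left(-345,G{\left(g{\left(0 \right)},-14 \right)} \right)}} = - \frac{54860}{-192} = \left(-54860\right) \left(- \frac{1}{192}\right) = \frac{13715}{48}$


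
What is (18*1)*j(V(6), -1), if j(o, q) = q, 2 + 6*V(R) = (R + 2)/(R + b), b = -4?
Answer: -18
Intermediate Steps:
V(R) = -⅓ + (2 + R)/(6*(-4 + R)) (V(R) = -⅓ + ((R + 2)/(R - 4))/6 = -⅓ + ((2 + R)/(-4 + R))/6 = -⅓ + (2 + R)/(6*(-4 + R)))
(18*1)*j(V(6), -1) = (18*1)*(-1) = 18*(-1) = -18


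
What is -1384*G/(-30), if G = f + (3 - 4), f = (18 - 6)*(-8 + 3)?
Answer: -42212/15 ≈ -2814.1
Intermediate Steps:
f = -60 (f = 12*(-5) = -60)
G = -61 (G = -60 + (3 - 4) = -60 - 1 = -61)
-1384*G/(-30) = -(-84424)/(-30) = -(-84424)*(-1)/30 = -1384*61/30 = -42212/15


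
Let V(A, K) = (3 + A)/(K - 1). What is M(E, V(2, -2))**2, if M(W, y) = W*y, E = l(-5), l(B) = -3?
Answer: 25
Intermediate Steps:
V(A, K) = (3 + A)/(-1 + K)
E = -3
M(E, V(2, -2))**2 = (-3*(3 + 2)/(-1 - 2))**2 = (-3*5/(-3))**2 = (-(-1)*5)**2 = (-3*(-5/3))**2 = 5**2 = 25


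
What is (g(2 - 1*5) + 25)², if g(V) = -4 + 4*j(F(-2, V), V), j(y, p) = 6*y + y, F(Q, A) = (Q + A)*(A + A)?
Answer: 741321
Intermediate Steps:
F(Q, A) = 2*A*(A + Q) (F(Q, A) = (A + Q)*(2*A) = 2*A*(A + Q))
j(y, p) = 7*y
g(V) = -4 + 56*V*(-2 + V) (g(V) = -4 + 4*(7*(2*V*(V - 2))) = -4 + 4*(7*(2*V*(-2 + V))) = -4 + 4*(14*V*(-2 + V)) = -4 + 56*V*(-2 + V))
(g(2 - 1*5) + 25)² = ((-4 + 56*(2 - 1*5)*(-2 + (2 - 1*5))) + 25)² = ((-4 + 56*(2 - 5)*(-2 + (2 - 5))) + 25)² = ((-4 + 56*(-3)*(-2 - 3)) + 25)² = ((-4 + 56*(-3)*(-5)) + 25)² = ((-4 + 840) + 25)² = (836 + 25)² = 861² = 741321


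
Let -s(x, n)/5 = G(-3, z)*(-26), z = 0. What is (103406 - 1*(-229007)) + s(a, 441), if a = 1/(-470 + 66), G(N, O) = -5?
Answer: 331763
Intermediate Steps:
a = -1/404 (a = 1/(-404) = -1/404 ≈ -0.0024752)
s(x, n) = -650 (s(x, n) = -(-25)*(-26) = -5*130 = -650)
(103406 - 1*(-229007)) + s(a, 441) = (103406 - 1*(-229007)) - 650 = (103406 + 229007) - 650 = 332413 - 650 = 331763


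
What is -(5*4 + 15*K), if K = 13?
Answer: -215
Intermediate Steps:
-(5*4 + 15*K) = -(5*4 + 15*13) = -(20 + 195) = -1*215 = -215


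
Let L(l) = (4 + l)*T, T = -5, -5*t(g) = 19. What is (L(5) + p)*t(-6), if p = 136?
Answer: -1729/5 ≈ -345.80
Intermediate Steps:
t(g) = -19/5 (t(g) = -1/5*19 = -19/5)
L(l) = -20 - 5*l (L(l) = (4 + l)*(-5) = -20 - 5*l)
(L(5) + p)*t(-6) = ((-20 - 5*5) + 136)*(-19/5) = ((-20 - 25) + 136)*(-19/5) = (-45 + 136)*(-19/5) = 91*(-19/5) = -1729/5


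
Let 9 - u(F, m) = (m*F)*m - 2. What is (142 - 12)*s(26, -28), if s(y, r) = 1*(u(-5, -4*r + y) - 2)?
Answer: 12379770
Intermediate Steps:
u(F, m) = 11 - F*m² (u(F, m) = 9 - ((m*F)*m - 2) = 9 - ((F*m)*m - 2) = 9 - (F*m² - 2) = 9 - (-2 + F*m²) = 9 + (2 - F*m²) = 11 - F*m²)
s(y, r) = 9 + 5*(y - 4*r)² (s(y, r) = 1*((11 - 1*(-5)*(-4*r + y)²) - 2) = 1*((11 - 1*(-5)*(y - 4*r)²) - 2) = 1*((11 + 5*(y - 4*r)²) - 2) = 1*(9 + 5*(y - 4*r)²) = 9 + 5*(y - 4*r)²)
(142 - 12)*s(26, -28) = (142 - 12)*(9 + 5*(-1*26 + 4*(-28))²) = 130*(9 + 5*(-26 - 112)²) = 130*(9 + 5*(-138)²) = 130*(9 + 5*19044) = 130*(9 + 95220) = 130*95229 = 12379770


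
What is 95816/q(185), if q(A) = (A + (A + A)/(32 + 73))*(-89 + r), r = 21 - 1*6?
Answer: -1006068/146483 ≈ -6.8682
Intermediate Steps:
r = 15 (r = 21 - 6 = 15)
q(A) = -7918*A/105 (q(A) = (A + (A + A)/(32 + 73))*(-89 + 15) = (A + (2*A)/105)*(-74) = (A + (2*A)*(1/105))*(-74) = (A + 2*A/105)*(-74) = (107*A/105)*(-74) = -7918*A/105)
95816/q(185) = 95816/((-7918/105*185)) = 95816/(-292966/21) = 95816*(-21/292966) = -1006068/146483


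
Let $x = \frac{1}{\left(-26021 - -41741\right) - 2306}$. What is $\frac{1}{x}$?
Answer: $13414$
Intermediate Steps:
$x = \frac{1}{13414}$ ($x = \frac{1}{\left(-26021 + 41741\right) - 2306} = \frac{1}{15720 - 2306} = \frac{1}{13414} \approx 7.4549 \cdot 10^{-5}$)
$\frac{1}{x} = \frac{1}{\frac{1}{13414}} = 13414$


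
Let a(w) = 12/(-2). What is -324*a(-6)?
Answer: 1944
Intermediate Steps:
a(w) = -6 (a(w) = 12*(-1/2) = -6)
-324*a(-6) = -324*(-6) = 1944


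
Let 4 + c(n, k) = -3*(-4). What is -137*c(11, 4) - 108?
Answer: -1204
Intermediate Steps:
c(n, k) = 8 (c(n, k) = -4 - 3*(-4) = -4 + 12 = 8)
-137*c(11, 4) - 108 = -137*8 - 108 = -1096 - 108 = -1204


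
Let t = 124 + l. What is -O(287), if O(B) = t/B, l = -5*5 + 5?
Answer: -104/287 ≈ -0.36237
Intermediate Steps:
l = -20 (l = -25 + 5 = -20)
t = 104 (t = 124 - 20 = 104)
O(B) = 104/B
-O(287) = -104/287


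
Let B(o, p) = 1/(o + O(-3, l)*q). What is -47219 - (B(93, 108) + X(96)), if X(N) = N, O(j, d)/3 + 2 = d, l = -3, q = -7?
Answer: -9368371/198 ≈ -47315.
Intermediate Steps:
O(j, d) = -6 + 3*d
B(o, p) = 1/(105 + o) (B(o, p) = 1/(o + (-6 + 3*(-3))*(-7)) = 1/(o + (-6 - 9)*(-7)) = 1/(o - 15*(-7)) = 1/(o + 105) = 1/(105 + o))
-47219 - (B(93, 108) + X(96)) = -47219 - (1/(105 + 93) + 96) = -47219 - (1/198 + 96) = -47219 - 1*19009/198 = -47219 - 19009/198 = -9368371/198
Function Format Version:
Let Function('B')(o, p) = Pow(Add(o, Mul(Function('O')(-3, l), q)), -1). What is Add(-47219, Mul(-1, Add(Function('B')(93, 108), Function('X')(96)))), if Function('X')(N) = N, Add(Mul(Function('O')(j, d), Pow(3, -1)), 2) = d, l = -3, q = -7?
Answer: Rational(-9368371, 198) ≈ -47315.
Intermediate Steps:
Function('O')(j, d) = Add(-6, Mul(3, d))
Function('B')(o, p) = Pow(Add(105, o), -1) (Function('B')(o, p) = Pow(Add(o, Mul(Add(-6, Mul(3, -3)), -7)), -1) = Pow(Add(o, Mul(Add(-6, -9), -7)), -1) = Pow(Add(o, Mul(-15, -7)), -1) = Pow(Add(o, 105), -1) = Pow(Add(105, o), -1))
Add(-47219, Mul(-1, Add(Function('B')(93, 108), Function('X')(96)))) = Add(-47219, Mul(-1, Add(Pow(Add(105, 93), -1), 96))) = Add(-47219, Mul(-1, Add(Pow(198, -1), 96))) = Add(-47219, Mul(-1, Add(Rational(1, 198), 96))) = Add(-47219, Mul(-1, Rational(19009, 198))) = Add(-47219, Rational(-19009, 198)) = Rational(-9368371, 198)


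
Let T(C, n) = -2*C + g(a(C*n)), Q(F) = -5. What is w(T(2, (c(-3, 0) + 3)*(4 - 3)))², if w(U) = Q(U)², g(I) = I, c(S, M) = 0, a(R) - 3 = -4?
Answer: 625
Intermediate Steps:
a(R) = -1 (a(R) = 3 - 4 = -1)
T(C, n) = -1 - 2*C (T(C, n) = -2*C - 1 = -1 - 2*C)
w(U) = 25 (w(U) = (-5)² = 25)
w(T(2, (c(-3, 0) + 3)*(4 - 3)))² = 25² = 625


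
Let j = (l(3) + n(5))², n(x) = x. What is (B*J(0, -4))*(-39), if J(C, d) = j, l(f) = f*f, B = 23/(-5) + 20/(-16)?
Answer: 223587/5 ≈ 44717.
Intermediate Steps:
B = -117/20 (B = 23*(-⅕) + 20*(-1/16) = -23/5 - 5/4 = -117/20 ≈ -5.8500)
l(f) = f²
j = 196 (j = (3² + 5)² = (9 + 5)² = 14² = 196)
J(C, d) = 196
(B*J(0, -4))*(-39) = -117/20*196*(-39) = -5733/5*(-39) = 223587/5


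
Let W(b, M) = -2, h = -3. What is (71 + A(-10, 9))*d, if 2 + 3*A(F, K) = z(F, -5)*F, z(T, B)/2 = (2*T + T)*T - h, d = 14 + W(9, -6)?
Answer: -23396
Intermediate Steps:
d = 12 (d = 14 - 2 = 12)
z(T, B) = 6 + 6*T² (z(T, B) = 2*((2*T + T)*T - 1*(-3)) = 2*((3*T)*T + 3) = 2*(3*T² + 3) = 2*(3 + 3*T²) = 6 + 6*T²)
A(F, K) = -⅔ + F*(6 + 6*F²)/3 (A(F, K) = -⅔ + ((6 + 6*F²)*F)/3 = -⅔ + (F*(6 + 6*F²))/3 = -⅔ + F*(6 + 6*F²)/3)
(71 + A(-10, 9))*d = (71 + (-⅔ + 2*(-10)*(1 + (-10)²)))*12 = (71 + (-⅔ + 2*(-10)*(1 + 100)))*12 = (71 + (-⅔ + 2*(-10)*101))*12 = (71 + (-⅔ - 2020))*12 = (71 - 6062/3)*12 = -5849/3*12 = -23396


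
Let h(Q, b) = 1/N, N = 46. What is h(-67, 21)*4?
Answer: 2/23 ≈ 0.086957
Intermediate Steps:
h(Q, b) = 1/46
h(-67, 21)*4 = (1/46)*4 = 2/23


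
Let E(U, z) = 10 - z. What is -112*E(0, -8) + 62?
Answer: -1954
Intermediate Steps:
-112*E(0, -8) + 62 = -112*(10 - 1*(-8)) + 62 = -112*(10 + 8) + 62 = -112*18 + 62 = -2016 + 62 = -1954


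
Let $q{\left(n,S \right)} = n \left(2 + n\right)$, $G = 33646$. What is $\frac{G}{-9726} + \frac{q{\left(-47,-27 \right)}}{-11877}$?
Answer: $- \frac{70030672}{19252617} \approx -3.6375$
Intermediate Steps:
$\frac{G}{-9726} + \frac{q{\left(-47,-27 \right)}}{-11877} = \frac{33646}{-9726} + \frac{\left(-47\right) \left(2 - 47\right)}{-11877} = 33646 \left(- \frac{1}{9726}\right) + \left(-47\right) \left(-45\right) \left(- \frac{1}{11877}\right) = - \frac{16823}{4863} + 2115 \left(- \frac{1}{11877}\right) = - \frac{16823}{4863} - \frac{705}{3959} = - \frac{70030672}{19252617}$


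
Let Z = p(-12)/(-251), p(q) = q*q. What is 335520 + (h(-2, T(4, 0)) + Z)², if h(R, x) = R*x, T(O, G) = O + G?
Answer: 21142726624/63001 ≈ 3.3559e+5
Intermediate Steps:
p(q) = q²
Z = -144/251 (Z = (-12)²/(-251) = 144*(-1/251) = -144/251 ≈ -0.57370)
T(O, G) = G + O
335520 + (h(-2, T(4, 0)) + Z)² = 335520 + (-2*(0 + 4) - 144/251)² = 335520 + (-2*4 - 144/251)² = 335520 + (-8 - 144/251)² = 335520 + (-2152/251)² = 335520 + 4631104/63001 = 21142726624/63001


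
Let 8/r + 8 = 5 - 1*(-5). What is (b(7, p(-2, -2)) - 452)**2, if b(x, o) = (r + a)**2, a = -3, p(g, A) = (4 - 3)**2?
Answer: 203401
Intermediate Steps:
r = 4 (r = 8/(-8 + (5 - 1*(-5))) = 8/(-8 + (5 + 5)) = 8/(-8 + 10) = 8/2 = 8*(1/2) = 4)
p(g, A) = 1 (p(g, A) = 1**2 = 1)
b(x, o) = 1 (b(x, o) = (4 - 3)**2 = 1**2 = 1)
(b(7, p(-2, -2)) - 452)**2 = (1 - 452)**2 = (-451)**2 = 203401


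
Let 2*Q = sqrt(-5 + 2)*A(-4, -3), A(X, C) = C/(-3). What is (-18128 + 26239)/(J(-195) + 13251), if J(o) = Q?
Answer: 143305148/234118669 - 16222*I*sqrt(3)/702356007 ≈ 0.6121 - 4.0004e-5*I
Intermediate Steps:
A(X, C) = -C/3 (A(X, C) = C*(-1/3) = -C/3)
Q = I*sqrt(3)/2 (Q = (sqrt(-5 + 2)*(-1/3*(-3)))/2 = (sqrt(-3)*1)/2 = ((I*sqrt(3))*1)/2 = (I*sqrt(3))/2 = I*sqrt(3)/2 ≈ 0.86602*I)
J(o) = I*sqrt(3)/2
(-18128 + 26239)/(J(-195) + 13251) = (-18128 + 26239)/(I*sqrt(3)/2 + 13251) = 8111/(13251 + I*sqrt(3)/2)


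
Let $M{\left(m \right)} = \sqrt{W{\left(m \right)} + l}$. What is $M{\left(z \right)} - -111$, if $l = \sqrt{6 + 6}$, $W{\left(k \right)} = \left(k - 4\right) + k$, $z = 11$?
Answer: $111 + \sqrt{18 + 2 \sqrt{3}} \approx 115.63$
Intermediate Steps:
$W{\left(k \right)} = -4 + 2 k$ ($W{\left(k \right)} = \left(-4 + k\right) + k = -4 + 2 k$)
$l = 2 \sqrt{3}$ ($l = \sqrt{12} = 2 \sqrt{3} \approx 3.4641$)
$M{\left(m \right)} = \sqrt{-4 + 2 m + 2 \sqrt{3}}$ ($M{\left(m \right)} = \sqrt{\left(-4 + 2 m\right) + 2 \sqrt{3}} = \sqrt{-4 + 2 m + 2 \sqrt{3}}$)
$M{\left(z \right)} - -111 = \sqrt{-4 + 2 \cdot 11 + 2 \sqrt{3}} - -111 = \sqrt{-4 + 22 + 2 \sqrt{3}} + 111 = \sqrt{18 + 2 \sqrt{3}} + 111 = 111 + \sqrt{18 + 2 \sqrt{3}}$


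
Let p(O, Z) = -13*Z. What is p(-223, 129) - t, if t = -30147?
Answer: 28470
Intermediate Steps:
p(-223, 129) - t = -13*129 - 1*(-30147) = -1677 + 30147 = 28470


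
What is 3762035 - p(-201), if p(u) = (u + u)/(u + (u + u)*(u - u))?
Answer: 3762033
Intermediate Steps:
p(u) = 2 (p(u) = (2*u)/(u + (2*u)*0) = (2*u)/(u + 0) = (2*u)/u = 2)
3762035 - p(-201) = 3762035 - 1*2 = 3762035 - 2 = 3762033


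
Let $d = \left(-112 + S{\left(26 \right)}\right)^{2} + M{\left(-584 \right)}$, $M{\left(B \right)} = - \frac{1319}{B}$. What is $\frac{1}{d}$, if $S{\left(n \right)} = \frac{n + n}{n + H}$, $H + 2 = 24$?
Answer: $\frac{10512}{129347695} \approx 8.1269 \cdot 10^{-5}$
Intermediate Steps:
$H = 22$ ($H = -2 + 24 = 22$)
$S{\left(n \right)} = \frac{2 n}{22 + n}$ ($S{\left(n \right)} = \frac{n + n}{n + 22} = \frac{2 n}{22 + n}$)
$d = \frac{129347695}{10512}$ ($d = \left(-112 + 2 \cdot 26 \frac{1}{22 + 26}\right)^{2} - \frac{1319}{-584} = \left(-112 + 2 \cdot 26 \cdot \frac{1}{48}\right)^{2} - - \frac{1319}{584} = \left(-112 + 2 \cdot 26 \cdot \frac{1}{48}\right)^{2} + \frac{1319}{584} = \left(-112 + \frac{13}{12}\right)^{2} + \frac{1319}{584} = \left(- \frac{1331}{12}\right)^{2} + \frac{1319}{584} = \frac{1771561}{144} + \frac{1319}{584} = \frac{129347695}{10512} \approx 12305.0$)
$\frac{1}{d} = \frac{1}{\frac{129347695}{10512}} = \frac{10512}{129347695}$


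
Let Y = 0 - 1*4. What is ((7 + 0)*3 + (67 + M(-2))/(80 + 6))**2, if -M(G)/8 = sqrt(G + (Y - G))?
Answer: 3507873/7396 - 14984*I/1849 ≈ 474.29 - 8.1038*I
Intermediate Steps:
Y = -4 (Y = 0 - 4 = -4)
M(G) = -16*I (M(G) = -8*sqrt(G + (-4 - G)) = -16*I)
((7 + 0)*3 + (67 + M(-2))/(80 + 6))**2 = ((7 + 0)*3 + (67 - 16*I)/(80 + 6))**2 = (7*3 + (67 - 16*I)/86)**2 = (21 + (67 - 16*I)*(1/86))**2 = (21 + (67/86 - 8*I/43))**2 = (1873/86 - 8*I/43)**2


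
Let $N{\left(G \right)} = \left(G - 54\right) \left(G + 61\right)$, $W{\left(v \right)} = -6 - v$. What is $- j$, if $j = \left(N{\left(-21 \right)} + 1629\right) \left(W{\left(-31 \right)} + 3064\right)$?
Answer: $4235019$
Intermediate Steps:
$N{\left(G \right)} = \left(-54 + G\right) \left(61 + G\right)$
$j = -4235019$ ($j = \left(\left(-3294 + \left(-21\right)^{2} + 7 \left(-21\right)\right) + 1629\right) \left(\left(-6 - -31\right) + 3064\right) = \left(\left(-3294 + 441 - 147\right) + 1629\right) \left(\left(-6 + 31\right) + 3064\right) = \left(-3000 + 1629\right) \left(25 + 3064\right) = \left(-1371\right) 3089 = -4235019$)
$- j = \left(-1\right) \left(-4235019\right) = 4235019$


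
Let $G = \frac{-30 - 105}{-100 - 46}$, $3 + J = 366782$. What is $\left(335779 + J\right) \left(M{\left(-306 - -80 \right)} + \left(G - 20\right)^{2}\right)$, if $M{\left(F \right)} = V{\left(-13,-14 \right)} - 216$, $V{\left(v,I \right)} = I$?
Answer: $\frac{1002390434055}{10658} \approx 9.4051 \cdot 10^{7}$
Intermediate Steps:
$J = 366779$ ($J = -3 + 366782 = 366779$)
$G = \frac{135}{146}$ ($G = - \frac{135}{-146} = \left(-135\right) \left(- \frac{1}{146}\right) = \frac{135}{146} \approx 0.92466$)
$M{\left(F \right)} = -230$ ($M{\left(F \right)} = -14 - 216 = -230$)
$\left(335779 + J\right) \left(M{\left(-306 - -80 \right)} + \left(G - 20\right)^{2}\right) = \left(335779 + 366779\right) \left(-230 + \left(\frac{135}{146} - 20\right)^{2}\right) = 702558 \left(-230 + \left(- \frac{2785}{146}\right)^{2}\right) = 702558 \left(-230 + \frac{7756225}{21316}\right) = 702558 \cdot \frac{2853545}{21316} = \frac{1002390434055}{10658}$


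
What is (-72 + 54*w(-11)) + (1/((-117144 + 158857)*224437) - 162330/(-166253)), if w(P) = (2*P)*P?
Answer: 20229153117353937011/1556450707412993 ≈ 12997.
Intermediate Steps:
w(P) = 2*P²
(-72 + 54*w(-11)) + (1/((-117144 + 158857)*224437) - 162330/(-166253)) = (-72 + 54*(2*(-11)²)) + (1/((-117144 + 158857)*224437) - 162330/(-166253)) = (-72 + 54*(2*121)) + ((1/224437)/41713 - 162330*(-1/166253)) = (-72 + 54*242) + ((1/41713)*(1/224437) + 162330/166253) = (-72 + 13068) + (1/9361940581 + 162330/166253) = 12996 + 1519723814679983/1556450707412993 = 20229153117353937011/1556450707412993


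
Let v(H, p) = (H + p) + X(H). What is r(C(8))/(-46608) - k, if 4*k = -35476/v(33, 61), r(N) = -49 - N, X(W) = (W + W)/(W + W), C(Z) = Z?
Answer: 137790589/1475920 ≈ 93.359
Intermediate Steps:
X(W) = 1 (X(W) = (2*W)/((2*W)) = (2*W)*(1/(2*W)) = 1)
v(H, p) = 1 + H + p (v(H, p) = (H + p) + 1 = 1 + H + p)
k = -8869/95 (k = (-35476/(1 + 33 + 61))/4 = (-35476/95)/4 = (-35476*1/95)/4 = (¼)*(-35476/95) = -8869/95 ≈ -93.358)
r(C(8))/(-46608) - k = (-49 - 1*8)/(-46608) - 1*(-8869/95) = (-49 - 8)*(-1/46608) + 8869/95 = -57*(-1/46608) + 8869/95 = 19/15536 + 8869/95 = 137790589/1475920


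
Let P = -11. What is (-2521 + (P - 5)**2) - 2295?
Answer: -4560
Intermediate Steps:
(-2521 + (P - 5)**2) - 2295 = (-2521 + (-11 - 5)**2) - 2295 = (-2521 + (-16)**2) - 2295 = (-2521 + 256) - 2295 = -2265 - 2295 = -4560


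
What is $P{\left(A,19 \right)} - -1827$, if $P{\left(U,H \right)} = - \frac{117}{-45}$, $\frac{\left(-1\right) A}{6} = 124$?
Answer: $\frac{9148}{5} \approx 1829.6$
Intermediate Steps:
$A = -744$ ($A = \left(-6\right) 124 = -744$)
$P{\left(U,H \right)} = \frac{13}{5}$ ($P{\left(U,H \right)} = \left(-117\right) \left(- \frac{1}{45}\right) = \frac{13}{5}$)
$P{\left(A,19 \right)} - -1827 = \frac{13}{5} - -1827 = \frac{13}{5} + 1827 = \frac{9148}{5}$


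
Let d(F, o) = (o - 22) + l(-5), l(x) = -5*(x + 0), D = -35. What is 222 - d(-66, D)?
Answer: 254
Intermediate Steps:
l(x) = -5*x
d(F, o) = 3 + o (d(F, o) = (o - 22) - 5*(-5) = (-22 + o) + 25 = 3 + o)
222 - d(-66, D) = 222 - (3 - 35) = 222 - 1*(-32) = 222 + 32 = 254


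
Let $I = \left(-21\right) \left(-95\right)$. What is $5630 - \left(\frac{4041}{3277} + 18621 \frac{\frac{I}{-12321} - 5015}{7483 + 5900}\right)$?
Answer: $\frac{252300307830631}{20012996193} \approx 12607.0$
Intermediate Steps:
$I = 1995$
$5630 - \left(\frac{4041}{3277} + 18621 \frac{\frac{I}{-12321} - 5015}{7483 + 5900}\right) = 5630 - \left(\frac{4041}{3277} + 18621 \frac{\frac{1995}{-12321} - 5015}{7483 + 5900}\right) = 5630 - \left(\frac{4041}{3277} + \frac{18621}{13383 \frac{1}{1995 \left(- \frac{1}{12321}\right) - 5015}}\right) = 5630 - \left(\frac{4041}{3277} + \frac{18621}{13383 \frac{1}{- \frac{665}{4107} - 5015}}\right) = 5630 - \left(\frac{4041}{3277} + \frac{18621}{13383 \frac{1}{- \frac{20597270}{4107}}}\right) = 5630 - \left(\frac{4041}{3277} + \frac{18621}{13383 \left(- \frac{4107}{20597270}\right)}\right) = 5630 - \left(\frac{4041}{3277} + \frac{18621}{- \frac{54963981}{20597270}}\right) = 5630 - - \frac{139627139264041}{20012996193} = 5630 + \left(- \frac{4041}{3277} + \frac{42615751630}{6107109}\right) = 5630 + \frac{139627139264041}{20012996193} = \frac{252300307830631}{20012996193}$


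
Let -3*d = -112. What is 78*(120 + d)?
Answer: 12272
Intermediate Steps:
d = 112/3 (d = -1/3*(-112) = 112/3 ≈ 37.333)
78*(120 + d) = 78*(120 + 112/3) = 78*(472/3) = 12272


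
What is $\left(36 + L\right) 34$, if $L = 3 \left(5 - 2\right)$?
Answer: $1530$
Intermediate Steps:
$L = 9$ ($L = 3 \cdot 3 = 9$)
$\left(36 + L\right) 34 = \left(36 + 9\right) 34 = 45 \cdot 34 = 1530$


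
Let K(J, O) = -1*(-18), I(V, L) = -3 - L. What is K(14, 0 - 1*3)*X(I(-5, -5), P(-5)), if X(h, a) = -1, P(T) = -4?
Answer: -18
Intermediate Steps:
K(J, O) = 18
K(14, 0 - 1*3)*X(I(-5, -5), P(-5)) = 18*(-1) = -18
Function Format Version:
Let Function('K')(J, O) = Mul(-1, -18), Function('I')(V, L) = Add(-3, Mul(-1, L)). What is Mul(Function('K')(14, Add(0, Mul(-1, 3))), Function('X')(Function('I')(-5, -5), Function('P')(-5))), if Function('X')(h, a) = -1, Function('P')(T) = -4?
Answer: -18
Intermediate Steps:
Function('K')(J, O) = 18
Mul(Function('K')(14, Add(0, Mul(-1, 3))), Function('X')(Function('I')(-5, -5), Function('P')(-5))) = Mul(18, -1) = -18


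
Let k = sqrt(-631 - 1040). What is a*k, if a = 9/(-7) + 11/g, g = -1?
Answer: -86*I*sqrt(1671)/7 ≈ -502.21*I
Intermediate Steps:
k = I*sqrt(1671) (k = sqrt(-1671) = I*sqrt(1671) ≈ 40.878*I)
a = -86/7 (a = 9/(-7) + 11/(-1) = 9*(-1/7) + 11*(-1) = -9/7 - 11 = -86/7 ≈ -12.286)
a*k = -86*I*sqrt(1671)/7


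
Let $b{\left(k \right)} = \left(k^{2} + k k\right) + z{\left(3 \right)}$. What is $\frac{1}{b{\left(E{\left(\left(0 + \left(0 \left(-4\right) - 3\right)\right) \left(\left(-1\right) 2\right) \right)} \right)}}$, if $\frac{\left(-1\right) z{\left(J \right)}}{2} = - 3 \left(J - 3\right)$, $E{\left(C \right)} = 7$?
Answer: $\frac{1}{98} \approx 0.010204$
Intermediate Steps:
$z{\left(J \right)} = -18 + 6 J$ ($z{\left(J \right)} = - 2 \left(- 3 \left(J - 3\right)\right) = - 2 \left(- 3 \left(-3 + J\right)\right) = - 2 \left(9 - 3 J\right) = -18 + 6 J$)
$b{\left(k \right)} = 2 k^{2}$ ($b{\left(k \right)} = \left(k^{2} + k k\right) + \left(-18 + 6 \cdot 3\right) = \left(k^{2} + k^{2}\right) + \left(-18 + 18\right) = 2 k^{2} + 0 = 2 k^{2}$)
$\frac{1}{b{\left(E{\left(\left(0 + \left(0 \left(-4\right) - 3\right)\right) \left(\left(-1\right) 2\right) \right)} \right)}} = \frac{1}{2 \cdot 7^{2}} = \frac{1}{2 \cdot 49} = \frac{1}{98}$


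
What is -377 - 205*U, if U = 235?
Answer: -48552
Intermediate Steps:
-377 - 205*U = -377 - 205*235 = -377 - 48175 = -48552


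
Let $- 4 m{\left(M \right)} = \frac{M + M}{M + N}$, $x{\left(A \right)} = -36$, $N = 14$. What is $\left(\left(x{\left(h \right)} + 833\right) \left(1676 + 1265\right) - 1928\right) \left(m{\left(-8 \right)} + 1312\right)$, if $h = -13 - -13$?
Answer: $3074329654$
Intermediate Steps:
$h = 0$ ($h = -13 + 13 = 0$)
$m{\left(M \right)} = - \frac{M}{2 \left(14 + M\right)}$ ($m{\left(M \right)} = - \frac{\left(M + M\right) \frac{1}{M + 14}}{4} = - \frac{2 M \frac{1}{14 + M}}{4} = - \frac{M}{2 \left(14 + M\right)}$)
$\left(\left(x{\left(h \right)} + 833\right) \left(1676 + 1265\right) - 1928\right) \left(m{\left(-8 \right)} + 1312\right) = \left(\left(-36 + 833\right) \left(1676 + 1265\right) - 1928\right) \left(\left(-1\right) \left(-8\right) \frac{1}{28 + 2 \left(-8\right)} + 1312\right) = \left(797 \cdot 2941 - 1928\right) \left(\left(-1\right) \left(-8\right) \frac{1}{28 - 16} + 1312\right) = \left(2343977 - 1928\right) \left(\left(-1\right) \left(-8\right) \frac{1}{12} + 1312\right) = 2342049 \left(\left(-1\right) \left(-8\right) \frac{1}{12} + 1312\right) = 2342049 \left(\frac{2}{3} + 1312\right) = 2342049 \cdot \frac{3938}{3} = 3074329654$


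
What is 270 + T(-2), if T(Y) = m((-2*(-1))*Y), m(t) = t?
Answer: 266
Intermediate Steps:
T(Y) = 2*Y (T(Y) = (-2*(-1))*Y = 2*Y)
270 + T(-2) = 270 + 2*(-2) = 270 - 4 = 266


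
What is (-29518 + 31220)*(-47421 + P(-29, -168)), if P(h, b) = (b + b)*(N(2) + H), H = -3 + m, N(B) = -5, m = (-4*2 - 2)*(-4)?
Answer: -99010446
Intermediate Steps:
m = 40 (m = (-8 - 2)*(-4) = -10*(-4) = 40)
H = 37 (H = -3 + 40 = 37)
P(h, b) = 64*b (P(h, b) = (b + b)*(-5 + 37) = (2*b)*32 = 64*b)
(-29518 + 31220)*(-47421 + P(-29, -168)) = (-29518 + 31220)*(-47421 + 64*(-168)) = 1702*(-47421 - 10752) = 1702*(-58173) = -99010446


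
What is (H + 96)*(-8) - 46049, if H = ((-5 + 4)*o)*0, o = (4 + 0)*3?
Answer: -46817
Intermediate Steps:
o = 12 (o = 4*3 = 12)
H = 0 (H = ((-5 + 4)*12)*0 = -1*12*0 = -12*0 = 0)
(H + 96)*(-8) - 46049 = (0 + 96)*(-8) - 46049 = 96*(-8) - 46049 = -768 - 46049 = -46817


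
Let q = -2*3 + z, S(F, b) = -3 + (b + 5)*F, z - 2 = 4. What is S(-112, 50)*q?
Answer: 0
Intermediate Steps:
z = 6 (z = 2 + 4 = 6)
S(F, b) = -3 + F*(5 + b) (S(F, b) = -3 + (5 + b)*F = -3 + F*(5 + b))
q = 0 (q = -2*3 + 6 = -6 + 6 = 0)
S(-112, 50)*q = (-3 + 5*(-112) - 112*50)*0 = (-3 - 560 - 5600)*0 = -6163*0 = 0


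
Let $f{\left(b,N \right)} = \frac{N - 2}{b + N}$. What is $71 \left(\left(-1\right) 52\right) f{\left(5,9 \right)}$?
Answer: $-1846$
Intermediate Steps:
$f{\left(b,N \right)} = \frac{-2 + N}{N + b}$
$71 \left(\left(-1\right) 52\right) f{\left(5,9 \right)} = 71 \left(\left(-1\right) 52\right) \frac{-2 + 9}{9 + 5} = 71 \left(-52\right) \frac{1}{14} \cdot 7 = - 3692 \cdot \frac{1}{14} \cdot 7 = \left(-3692\right) \frac{1}{2} = -1846$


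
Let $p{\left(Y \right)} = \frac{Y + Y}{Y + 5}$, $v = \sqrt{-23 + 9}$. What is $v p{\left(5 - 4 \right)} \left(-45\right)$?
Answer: $- 15 i \sqrt{14} \approx - 56.125 i$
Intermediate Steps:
$v = i \sqrt{14}$ ($v = \sqrt{-14} = i \sqrt{14} \approx 3.7417 i$)
$p{\left(Y \right)} = \frac{2 Y}{5 + Y}$
$v p{\left(5 - 4 \right)} \left(-45\right) = i \sqrt{14} \frac{2 \left(5 - 4\right)}{5 + \left(5 - 4\right)} \left(-45\right) = i \sqrt{14} \cdot 2 \cdot 1 \frac{1}{5 + 1} \left(-45\right) = i \sqrt{14} \cdot 2 \cdot 1 \cdot \frac{1}{6} \left(-45\right) = i \sqrt{14} \cdot \frac{1}{3} \left(-45\right) = \frac{i \sqrt{14}}{3} \left(-45\right) = - 15 i \sqrt{14}$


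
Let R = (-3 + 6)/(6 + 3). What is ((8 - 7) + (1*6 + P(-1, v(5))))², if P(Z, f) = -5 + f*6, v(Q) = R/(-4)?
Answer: 9/4 ≈ 2.2500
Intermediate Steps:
R = ⅓ (R = 3/9 = 3*(⅑) = ⅓ ≈ 0.33333)
v(Q) = -1/12 (v(Q) = (⅓)/(-4) = (⅓)*(-¼) = -1/12)
P(Z, f) = -5 + 6*f
((8 - 7) + (1*6 + P(-1, v(5))))² = ((8 - 7) + (1*6 + (-5 + 6*(-1/12))))² = (1 + (6 + (-5 - ½)))² = (1 + (6 - 11/2))² = (1 + ½)² = (3/2)² = 9/4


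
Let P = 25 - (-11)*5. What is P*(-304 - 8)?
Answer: -24960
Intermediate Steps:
P = 80 (P = 25 - 1*(-55) = 25 + 55 = 80)
P*(-304 - 8) = 80*(-304 - 8) = 80*(-312) = -24960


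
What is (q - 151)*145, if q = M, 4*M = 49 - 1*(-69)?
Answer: -35235/2 ≈ -17618.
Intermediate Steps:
M = 59/2 (M = (49 - 1*(-69))/4 = (49 + 69)/4 = (¼)*118 = 59/2 ≈ 29.500)
q = 59/2 ≈ 29.500
(q - 151)*145 = (59/2 - 151)*145 = -243/2*145 = -35235/2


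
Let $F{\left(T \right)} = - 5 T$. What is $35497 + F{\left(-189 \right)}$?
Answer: $36442$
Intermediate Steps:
$35497 + F{\left(-189 \right)} = 35497 - -945 = 35497 + 945 = 36442$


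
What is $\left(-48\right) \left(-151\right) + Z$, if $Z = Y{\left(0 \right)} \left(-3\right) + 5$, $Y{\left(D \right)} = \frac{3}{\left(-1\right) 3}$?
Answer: $7256$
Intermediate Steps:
$Y{\left(D \right)} = -1$ ($Y{\left(D \right)} = \frac{3}{-3} = 3 \left(- \frac{1}{3}\right) = -1$)
$Z = 8$ ($Z = \left(-1\right) \left(-3\right) + 5 = 3 + 5 = 8$)
$\left(-48\right) \left(-151\right) + Z = \left(-48\right) \left(-151\right) + 8 = 7248 + 8 = 7256$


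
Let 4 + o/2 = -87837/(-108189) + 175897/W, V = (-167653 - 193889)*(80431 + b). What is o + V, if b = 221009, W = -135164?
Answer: -265614958407548743763/2437209666 ≈ -1.0898e+11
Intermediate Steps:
V = -108983220480 (V = (-167653 - 193889)*(80431 + 221009) = -361542*301440 = -108983220480)
o = -21883584083/2437209666 (o = -8 + 2*(-87837/(-108189) + 175897/(-135164)) = -8 + 2*(-87837*(-1/108189) + 175897*(-1/135164)) = -8 + 2*(29279/36063 - 175897/135164) = -8 + 2*(-2385906755/4874419332) = -8 - 2385906755/2437209666 = -21883584083/2437209666 ≈ -8.9789)
o + V = -21883584083/2437209666 - 108983220480 = -265614958407548743763/2437209666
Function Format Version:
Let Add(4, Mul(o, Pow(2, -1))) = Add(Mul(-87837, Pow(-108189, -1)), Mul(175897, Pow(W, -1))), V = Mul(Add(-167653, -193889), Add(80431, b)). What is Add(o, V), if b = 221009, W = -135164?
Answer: Rational(-265614958407548743763, 2437209666) ≈ -1.0898e+11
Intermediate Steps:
V = -108983220480 (V = Mul(Add(-167653, -193889), Add(80431, 221009)) = Mul(-361542, 301440) = -108983220480)
o = Rational(-21883584083, 2437209666) (o = Add(-8, Mul(2, Add(Mul(-87837, Pow(-108189, -1)), Mul(175897, Pow(-135164, -1))))) = Add(-8, Mul(2, Add(Mul(-87837, Rational(-1, 108189)), Mul(175897, Rational(-1, 135164))))) = Add(-8, Mul(2, Add(Rational(29279, 36063), Rational(-175897, 135164)))) = Add(-8, Mul(2, Rational(-2385906755, 4874419332))) = Add(-8, Rational(-2385906755, 2437209666)) = Rational(-21883584083, 2437209666) ≈ -8.9789)
Add(o, V) = Add(Rational(-21883584083, 2437209666), -108983220480) = Rational(-265614958407548743763, 2437209666)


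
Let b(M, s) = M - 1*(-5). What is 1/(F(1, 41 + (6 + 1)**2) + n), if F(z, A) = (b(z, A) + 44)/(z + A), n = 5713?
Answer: 91/519933 ≈ 0.00017502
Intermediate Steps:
b(M, s) = 5 + M (b(M, s) = M + 5 = 5 + M)
F(z, A) = (49 + z)/(A + z) (F(z, A) = ((5 + z) + 44)/(z + A) = (49 + z)/(A + z))
1/(F(1, 41 + (6 + 1)**2) + n) = 1/((49 + 1)/((41 + (6 + 1)**2) + 1) + 5713) = 1/(50/((41 + 7**2) + 1) + 5713) = 1/(50/((41 + 49) + 1) + 5713) = 1/(50/(90 + 1) + 5713) = 1/(50/91 + 5713) = 1/(519933/91) = 91/519933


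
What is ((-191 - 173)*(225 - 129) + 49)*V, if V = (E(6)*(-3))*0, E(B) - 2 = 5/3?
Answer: 0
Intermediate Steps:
E(B) = 11/3 (E(B) = 2 + 5/3 = 11/3)
V = 0 (V = ((11/3)*(-3))*0 = -11*0 = 0)
((-191 - 173)*(225 - 129) + 49)*V = ((-191 - 173)*(225 - 129) + 49)*0 = (-364*96 + 49)*0 = (-34944 + 49)*0 = -34895*0 = 0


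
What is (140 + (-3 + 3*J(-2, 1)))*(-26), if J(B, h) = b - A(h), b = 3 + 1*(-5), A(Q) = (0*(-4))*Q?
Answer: -3406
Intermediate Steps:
A(Q) = 0 (A(Q) = 0*Q = 0)
b = -2 (b = 3 - 5 = -2)
J(B, h) = -2 (J(B, h) = -2 - 1*0 = -2 + 0 = -2)
(140 + (-3 + 3*J(-2, 1)))*(-26) = (140 + (-3 + 3*(-2)))*(-26) = (140 + (-3 - 6))*(-26) = (140 - 9)*(-26) = 131*(-26) = -3406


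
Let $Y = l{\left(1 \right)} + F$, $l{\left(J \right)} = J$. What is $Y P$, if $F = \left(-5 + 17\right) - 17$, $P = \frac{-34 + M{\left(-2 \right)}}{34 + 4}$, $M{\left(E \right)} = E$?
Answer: $\frac{72}{19} \approx 3.7895$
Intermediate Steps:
$P = - \frac{18}{19}$ ($P = \frac{-34 - 2}{34 + 4} = - \frac{36}{38} = \left(-36\right) \frac{1}{38} = - \frac{18}{19} \approx -0.94737$)
$F = -5$ ($F = 12 - 17 = -5$)
$Y = -4$ ($Y = 1 - 5 = -4$)
$Y P = \left(-4\right) \left(- \frac{18}{19}\right) = \frac{72}{19}$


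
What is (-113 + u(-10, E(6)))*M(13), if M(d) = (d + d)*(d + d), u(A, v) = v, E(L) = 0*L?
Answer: -76388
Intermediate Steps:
E(L) = 0
M(d) = 4*d² (M(d) = (2*d)*(2*d) = 4*d²)
(-113 + u(-10, E(6)))*M(13) = (-113 + 0)*(4*13²) = -452*169 = -113*676 = -76388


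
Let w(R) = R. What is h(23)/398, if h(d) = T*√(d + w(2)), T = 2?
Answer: 5/199 ≈ 0.025126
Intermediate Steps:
h(d) = 2*√(2 + d) (h(d) = 2*√(d + 2) = 2*√(2 + d))
h(23)/398 = (2*√(2 + 23))/398 = (2*√25)*(1/398) = (2*5)*(1/398) = 10*(1/398) = 5/199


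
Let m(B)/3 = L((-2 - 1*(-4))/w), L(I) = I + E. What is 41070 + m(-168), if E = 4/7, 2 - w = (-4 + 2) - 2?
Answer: 287509/7 ≈ 41073.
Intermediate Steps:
w = 6 (w = 2 - ((-4 + 2) - 2) = 2 - (-2 - 2) = 2 - 1*(-4) = 2 + 4 = 6)
E = 4/7 (E = 4*(⅐) = 4/7 ≈ 0.57143)
L(I) = 4/7 + I (L(I) = I + 4/7 = 4/7 + I)
m(B) = 19/7 (m(B) = 3*(4/7 + (-2 - 1*(-4))/6) = 3*(4/7 + (-2 + 4)*(⅙)) = 3*(4/7 + 2*(⅙)) = 3*(4/7 + ⅓) = 3*(19/21) = 19/7)
41070 + m(-168) = 41070 + 19/7 = 287509/7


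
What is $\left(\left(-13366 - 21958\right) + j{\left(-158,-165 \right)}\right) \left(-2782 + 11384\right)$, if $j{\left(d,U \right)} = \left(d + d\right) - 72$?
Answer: $-307194624$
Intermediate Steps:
$j{\left(d,U \right)} = -72 + 2 d$ ($j{\left(d,U \right)} = 2 d - 72 = -72 + 2 d$)
$\left(\left(-13366 - 21958\right) + j{\left(-158,-165 \right)}\right) \left(-2782 + 11384\right) = \left(\left(-13366 - 21958\right) + \left(-72 + 2 \left(-158\right)\right)\right) \left(-2782 + 11384\right) = \left(-35324 - 388\right) 8602 = \left(-35712\right) 8602 = -307194624$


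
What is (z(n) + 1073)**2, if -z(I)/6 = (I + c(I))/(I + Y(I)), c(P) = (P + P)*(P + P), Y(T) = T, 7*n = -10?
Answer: 57912100/49 ≈ 1.1819e+6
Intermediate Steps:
n = -10/7 (n = (1/7)*(-10) = -10/7 ≈ -1.4286)
c(P) = 4*P**2 (c(P) = (2*P)*(2*P) = 4*P**2)
z(I) = -3*(I + 4*I**2)/I (z(I) = -6*(I + 4*I**2)/(I + I) = -6*(I + 4*I**2)/(2*I) = -6*(I + 4*I**2)*1/(2*I) = -3*(I + 4*I**2)/I)
(z(n) + 1073)**2 = ((-3 - 12*(-10/7)) + 1073)**2 = ((-3 + 120/7) + 1073)**2 = (99/7 + 1073)**2 = (7610/7)**2 = 57912100/49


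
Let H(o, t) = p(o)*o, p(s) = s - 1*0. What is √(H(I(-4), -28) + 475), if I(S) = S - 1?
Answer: 10*√5 ≈ 22.361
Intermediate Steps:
p(s) = s (p(s) = s + 0 = s)
I(S) = -1 + S
H(o, t) = o² (H(o, t) = o*o = o²)
√(H(I(-4), -28) + 475) = √((-1 - 4)² + 475) = √((-5)² + 475) = √(25 + 475) = √500 = 10*√5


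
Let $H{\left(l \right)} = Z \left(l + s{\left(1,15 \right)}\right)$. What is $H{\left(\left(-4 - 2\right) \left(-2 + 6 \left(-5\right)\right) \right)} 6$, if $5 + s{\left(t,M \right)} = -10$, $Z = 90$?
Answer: $95580$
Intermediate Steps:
$s{\left(t,M \right)} = -15$ ($s{\left(t,M \right)} = -5 - 10 = -15$)
$H{\left(l \right)} = -1350 + 90 l$ ($H{\left(l \right)} = 90 \left(l - 15\right) = 90 \left(-15 + l\right) = -1350 + 90 l$)
$H{\left(\left(-4 - 2\right) \left(-2 + 6 \left(-5\right)\right) \right)} 6 = \left(-1350 + 90 \left(-4 - 2\right) \left(-2 + 6 \left(-5\right)\right)\right) 6 = \left(-1350 + 90 \left(- 6 \left(-2 - 30\right)\right)\right) 6 = \left(-1350 + 90 \left(\left(-6\right) \left(-32\right)\right)\right) 6 = \left(-1350 + 90 \cdot 192\right) 6 = \left(-1350 + 17280\right) 6 = 15930 \cdot 6 = 95580$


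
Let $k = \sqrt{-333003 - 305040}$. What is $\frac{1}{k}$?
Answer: $- \frac{i \sqrt{638043}}{638043} \approx - 0.0012519 i$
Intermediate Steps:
$k = i \sqrt{638043}$ ($k = \sqrt{-638043} = i \sqrt{638043} \approx 798.78 i$)
$\frac{1}{k} = \frac{1}{i \sqrt{638043}} = - \frac{i \sqrt{638043}}{638043}$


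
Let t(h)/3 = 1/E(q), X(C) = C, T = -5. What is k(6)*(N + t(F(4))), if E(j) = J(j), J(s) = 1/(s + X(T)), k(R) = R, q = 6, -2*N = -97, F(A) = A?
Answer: 309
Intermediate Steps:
N = 97/2 (N = -1/2*(-97) = 97/2 ≈ 48.500)
J(s) = 1/(-5 + s) (J(s) = 1/(s - 5) = 1/(-5 + s))
E(j) = 1/(-5 + j)
t(h) = 3 (t(h) = 3/(1/(-5 + 6)) = 3/(1/1) = 3/1 = 3*1 = 3)
k(6)*(N + t(F(4))) = 6*(97/2 + 3) = 6*(103/2) = 309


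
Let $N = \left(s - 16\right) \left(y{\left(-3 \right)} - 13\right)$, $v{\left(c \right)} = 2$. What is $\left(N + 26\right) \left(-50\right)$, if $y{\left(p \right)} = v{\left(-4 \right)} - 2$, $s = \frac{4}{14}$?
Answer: $- \frac{80600}{7} \approx -11514.0$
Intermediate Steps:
$s = \frac{2}{7}$ ($s = 4 \cdot \frac{1}{14} = \frac{2}{7} \approx 0.28571$)
$y{\left(p \right)} = 0$ ($y{\left(p \right)} = 2 - 2 = 0$)
$N = \frac{1430}{7}$ ($N = \left(\frac{2}{7} - 16\right) \left(0 - 13\right) = \left(- \frac{110}{7}\right) \left(-13\right) = \frac{1430}{7} \approx 204.29$)
$\left(N + 26\right) \left(-50\right) = \left(\frac{1430}{7} + 26\right) \left(-50\right) = \frac{1612}{7} \left(-50\right) = - \frac{80600}{7}$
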